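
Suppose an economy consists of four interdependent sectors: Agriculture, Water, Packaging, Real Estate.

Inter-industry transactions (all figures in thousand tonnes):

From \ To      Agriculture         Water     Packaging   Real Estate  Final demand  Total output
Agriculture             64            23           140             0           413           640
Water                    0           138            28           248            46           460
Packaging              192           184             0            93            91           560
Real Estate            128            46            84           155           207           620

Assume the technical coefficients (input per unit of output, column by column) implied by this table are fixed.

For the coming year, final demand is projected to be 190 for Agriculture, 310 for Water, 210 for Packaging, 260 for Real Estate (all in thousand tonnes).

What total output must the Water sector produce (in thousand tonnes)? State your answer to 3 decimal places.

Technical coefficients a_ij = z_ij / X_j:
  a_AA = 64/640 = 0.10, a_WA = 0/640 = 0.00, a_PA = 192/640 = 0.30, a_RA = 128/640 = 0.20
  a_AW = 23/460 = 0.05, a_WW = 138/460 = 0.30, a_PW = 184/460 = 0.40, a_RW = 46/460 = 0.10
  a_AP = 140/560 = 0.25, a_WP = 28/560 = 0.05, a_PP = 0/560 = 0.00, a_RP = 84/560 = 0.15
  a_AR = 0/620 = 0.00, a_WR = 248/620 = 0.40, a_PR = 93/620 = 0.15, a_RR = 155/620 = 0.25
I − A =
  [   0.90    -0.05    -0.25     0.00]
  [   0.00     0.70    -0.05    -0.40]
  [  -0.30    -0.40     1.00    -0.15]
  [  -0.20    -0.10    -0.15     0.75]
Compute the cofactors C_ij = (−1)^(i+j)·(3×3 minor ij) of I−A; the adjugate is their transpose:
adj(I−A) = Cᵀ =
  [ 0.429500   0.115125   0.126125   0.086625]
  [ 0.110750   0.591000   0.107750   0.336750]
  [ 0.198500   0.296250   0.432500   0.244500]
  [ 0.169000   0.168750   0.134500   0.558750]
det(I−A) = Σ_j (I−A)_1j·C_1j = (0.90)(0.429500) + (-0.05)(0.110750) + (-0.25)(0.198500) + (0.00)(0.169000) = 0.3313875
(I − A)⁻¹ = adj(I−A) / det(I−A) ≈
  [   1.2961     0.3474     0.3806     0.2614]
  [   0.3342     1.7834     0.3251     1.0162]
  [   0.5990     0.8940     1.3051     0.7378]
  [   0.5100     0.5092     0.4059     1.6861]
x = (I − A)⁻¹ d = adj(I−A)·d / det(I−A), with det(I−A) = 0.3313875:
  x_A = (0.429500·190 + 0.115125·310 + 0.126125·210 + 0.086625·260) / 0.3313875 = 166.3025 / 0.3313875 ≈ 501.837
  x_W = (0.110750·190 + 0.591000·310 + 0.107750·210 + 0.336750·260) / 0.3313875 = 314.435 / 0.3313875 ≈ 948.844
  x_P = (0.198500·190 + 0.296250·310 + 0.432500·210 + 0.244500·260) / 0.3313875 = 283.9475 / 0.3313875 ≈ 856.844
  x_R = (0.169000·190 + 0.168750·310 + 0.134500·210 + 0.558750·260) / 0.3313875 = 257.9425 / 0.3313875 ≈ 778.371

x_W = 948.844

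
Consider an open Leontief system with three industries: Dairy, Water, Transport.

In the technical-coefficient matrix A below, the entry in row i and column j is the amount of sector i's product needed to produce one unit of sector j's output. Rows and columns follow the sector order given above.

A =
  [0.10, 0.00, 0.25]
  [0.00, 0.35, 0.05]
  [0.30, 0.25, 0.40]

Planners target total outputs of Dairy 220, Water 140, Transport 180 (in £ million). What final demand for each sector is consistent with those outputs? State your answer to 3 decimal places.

I − A =
  [   0.90     0.00    -0.25]
  [   0.00     0.65    -0.05]
  [  -0.30    -0.25     0.60]
d = (I − A) x:
  d_1 = (+0.90)·220 + (+0.00)·140 + (-0.25)·180 = 153.000
  d_2 = (+0.00)·220 + (+0.65)·140 + (-0.05)·180 = 82.000
  d_3 = (-0.30)·220 + (-0.25)·140 + (+0.60)·180 = 7.000

d_1 = 153.000, d_2 = 82.000, d_3 = 7.000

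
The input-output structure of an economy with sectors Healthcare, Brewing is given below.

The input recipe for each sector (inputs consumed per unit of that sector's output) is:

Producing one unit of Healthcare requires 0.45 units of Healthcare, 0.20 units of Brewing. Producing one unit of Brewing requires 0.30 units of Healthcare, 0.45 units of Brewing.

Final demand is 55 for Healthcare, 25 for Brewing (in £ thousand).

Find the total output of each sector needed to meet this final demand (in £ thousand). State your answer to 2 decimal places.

I − A =
  [   0.55    -0.30]
  [  -0.20     0.55]
det(I−A) = (0.55)(0.55) − (-0.30)(-0.20) = 0.2425
adj(I−A) = [[0.55, 0.30], [0.20, 0.55]]
(I − A)⁻¹ = adj(I−A) / det(I−A) ≈
  [   2.2680     1.2371]
  [   0.8247     2.2680]
x = (I − A)⁻¹ d = adj(I−A)·d / det(I−A), with det(I−A) = 0.2425:
  x_H = (0.55·55 + 0.30·25) / 0.2425 = 37.75 / 0.2425 ≈ 155.67
  x_B = (0.20·55 + 0.55·25) / 0.2425 = 24.75 / 0.2425 ≈ 102.06

x_H = 155.67, x_B = 102.06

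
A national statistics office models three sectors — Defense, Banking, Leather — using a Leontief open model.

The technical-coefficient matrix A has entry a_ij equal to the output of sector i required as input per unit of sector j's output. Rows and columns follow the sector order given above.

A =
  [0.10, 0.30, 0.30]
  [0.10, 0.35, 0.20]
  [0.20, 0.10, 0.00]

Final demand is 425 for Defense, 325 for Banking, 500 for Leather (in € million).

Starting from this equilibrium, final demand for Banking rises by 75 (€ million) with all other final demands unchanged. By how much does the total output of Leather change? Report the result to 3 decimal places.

I − A =
  [   0.90    -0.30    -0.30]
  [  -0.10     0.65    -0.20]
  [  -0.20    -0.10     1.00]
Cofactors of I−A, C_ij = (−1)^(i+j)·(minor ij) (rows/columns in the sector order above):
  C_11 = (0.65)(1.00) − (-0.20)(-0.10) = 0.6300
  C_12 = −[(-0.10)(1.00) − (-0.20)(-0.20)] = 0.1400
  C_13 = (-0.10)(-0.10) − (0.65)(-0.20) = 0.1400
  C_21 = −[(-0.30)(1.00) − (-0.30)(-0.10)] = 0.3300
  C_22 = (0.90)(1.00) − (-0.30)(-0.20) = 0.8400
  C_23 = −[(0.90)(-0.10) − (-0.30)(-0.20)] = 0.1500
  C_31 = (-0.30)(-0.20) − (-0.30)(0.65) = 0.2550
  C_32 = −[(0.90)(-0.20) − (-0.30)(-0.10)] = 0.2100
  C_33 = (0.90)(0.65) − (-0.30)(-0.10) = 0.5550
det(I−A) = Σ_j (I−A)_1j·C_1j = (0.90)(0.6300) + (-0.30)(0.1400) + (-0.30)(0.1400) = 0.4830
adj(I−A) = Cᵀ =
  [ 0.6300   0.3300   0.2550]
  [ 0.1400   0.8400   0.2100]
  [ 0.1400   0.1500   0.5550]
(I − A)⁻¹ = adj(I−A) / det(I−A) ≈
  [   1.3043     0.6832     0.5280]
  [   0.2899     1.7391     0.4348]
  [   0.2899     0.3106     1.1491]
Δx = (I − A)⁻¹ Δd with Δd having +75 in the Banking component and 0 elsewhere.
So Δx_3 = L_32 · (+75), where L_32 = adj(I−A)_32 / det(I−A) = 0.1500 / 0.4830.
Δx_3 = 0.1500 × (+75) / 0.4830 = 11.25 / 0.4830 ≈ 23.292.

Δx_3 = 23.292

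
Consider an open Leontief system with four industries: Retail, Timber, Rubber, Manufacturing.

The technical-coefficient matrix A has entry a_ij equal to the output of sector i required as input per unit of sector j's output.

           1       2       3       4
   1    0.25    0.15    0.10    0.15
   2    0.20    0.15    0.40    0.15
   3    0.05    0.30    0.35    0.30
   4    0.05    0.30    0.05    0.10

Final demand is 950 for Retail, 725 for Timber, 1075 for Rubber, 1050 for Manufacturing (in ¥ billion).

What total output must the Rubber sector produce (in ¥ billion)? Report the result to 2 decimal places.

x_3 = 5859.98

I − A =
  [   0.75    -0.15    -0.10    -0.15]
  [  -0.20     0.85    -0.40    -0.15]
  [  -0.05    -0.30     0.65    -0.30]
  [  -0.05    -0.30    -0.05     0.90]
Compute the cofactors C_ij = (−1)^(i+j)·(3×3 minor ij) of I−A; the adjugate is their transpose:
adj(I−A) = Cᵀ =
  [ 0.309000   0.153000   0.151500   0.127500]
  [ 0.143250   0.416250   0.292875   0.190875]
  [ 0.123000   0.279000   0.496500   0.232500]
  [ 0.071750   0.162750   0.133625   0.291625]
det(I−A) = Σ_j (I−A)_1j·C_1j = (0.75)(0.309000) + (-0.15)(0.143250) + (-0.10)(0.123000) + (-0.15)(0.071750) = 0.1872
(I − A)⁻¹ = adj(I−A) / det(I−A) ≈
  [   1.6506     0.8173     0.8093     0.6811]
  [   0.7652     2.2236     1.5645     1.0196]
  [   0.6571     1.4904     2.6522     1.2420]
  [   0.3833     0.8694     0.7138     1.5578]
x = (I − A)⁻¹ d = adj(I−A)·d / det(I−A), with det(I−A) = 0.1872:
  x_1 = (0.309000·950 + 0.153000·725 + 0.151500·1075 + 0.127500·1050) / 0.1872 = 701.2125 / 0.1872 ≈ 3745.79
  x_2 = (0.143250·950 + 0.416250·725 + 0.292875·1075 + 0.190875·1050) / 0.1872 = 953.128125 / 0.1872 ≈ 5091.50
  x_3 = (0.123000·950 + 0.279000·725 + 0.496500·1075 + 0.232500·1050) / 0.1872 = 1096.9875 / 0.1872 ≈ 5859.98
  x_4 = (0.071750·950 + 0.162750·725 + 0.133625·1075 + 0.291625·1050) / 0.1872 = 636.009375 / 0.1872 ≈ 3397.49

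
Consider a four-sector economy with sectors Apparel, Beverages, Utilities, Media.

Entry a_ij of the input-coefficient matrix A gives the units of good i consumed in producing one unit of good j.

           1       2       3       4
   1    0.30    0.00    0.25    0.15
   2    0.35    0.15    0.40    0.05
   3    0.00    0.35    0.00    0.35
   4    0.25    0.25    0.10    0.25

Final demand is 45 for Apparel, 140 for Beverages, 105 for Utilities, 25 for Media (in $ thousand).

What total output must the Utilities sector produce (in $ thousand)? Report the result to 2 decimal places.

x_3 = 393.27

I − A =
  [   0.70     0.00    -0.25    -0.15]
  [  -0.35     0.85    -0.40    -0.05]
  [   0.00    -0.35     1.00    -0.35]
  [  -0.25    -0.25    -0.10     0.75]
Compute the cofactors C_ij = (−1)^(i+j)·(3×3 minor ij) of I−A; the adjugate is their transpose:
adj(I−A) = Cᵀ =
  [ 0.453500   0.130250   0.184000   0.185250]
  [ 0.297750   0.441125   0.272500   0.216125]
  [ 0.201250   0.231875   0.392500   0.238875]
  [ 0.277250   0.221375   0.204500   0.466375]
det(I−A) = Σ_j (I−A)_1j·C_1j = (0.70)(0.453500) + (0.00)(0.297750) + (-0.25)(0.201250) + (-0.15)(0.277250) = 0.22555
(I − A)⁻¹ = adj(I−A) / det(I−A) ≈
  [   2.0106     0.5775     0.8158     0.8213]
  [   1.3201     1.9558     1.2082     0.9582]
  [   0.8923     1.0280     1.7402     1.0591]
  [   1.2292     0.9815     0.9067     2.0677]
x = (I − A)⁻¹ d = adj(I−A)·d / det(I−A), with det(I−A) = 0.22555:
  x_1 = (0.453500·45 + 0.130250·140 + 0.184000·105 + 0.185250·25) / 0.22555 = 62.59375 / 0.22555 ≈ 277.52
  x_2 = (0.297750·45 + 0.441125·140 + 0.272500·105 + 0.216125·25) / 0.22555 = 109.171875 / 0.22555 ≈ 484.03
  x_3 = (0.201250·45 + 0.231875·140 + 0.392500·105 + 0.238875·25) / 0.22555 = 88.703125 / 0.22555 ≈ 393.27
  x_4 = (0.277250·45 + 0.221375·140 + 0.204500·105 + 0.466375·25) / 0.22555 = 76.600625 / 0.22555 ≈ 339.62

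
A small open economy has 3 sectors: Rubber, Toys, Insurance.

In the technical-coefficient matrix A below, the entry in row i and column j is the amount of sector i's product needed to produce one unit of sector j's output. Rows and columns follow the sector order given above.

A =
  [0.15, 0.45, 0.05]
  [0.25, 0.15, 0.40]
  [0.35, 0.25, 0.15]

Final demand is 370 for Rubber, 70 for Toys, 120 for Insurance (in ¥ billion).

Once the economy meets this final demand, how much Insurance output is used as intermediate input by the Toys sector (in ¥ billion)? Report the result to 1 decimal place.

z_IT = 157.5

I − A =
  [   0.85    -0.45    -0.05]
  [  -0.25     0.85    -0.40]
  [  -0.35    -0.25     0.85]
Cofactors of I−A, C_ij = (−1)^(i+j)·(minor ij) (rows/columns in the sector order above):
  C_11 = (0.85)(0.85) − (-0.40)(-0.25) = 0.6225
  C_12 = −[(-0.25)(0.85) − (-0.40)(-0.35)] = 0.3525
  C_13 = (-0.25)(-0.25) − (0.85)(-0.35) = 0.3600
  C_21 = −[(-0.45)(0.85) − (-0.05)(-0.25)] = 0.3950
  C_22 = (0.85)(0.85) − (-0.05)(-0.35) = 0.7050
  C_23 = −[(0.85)(-0.25) − (-0.45)(-0.35)] = 0.3700
  C_31 = (-0.45)(-0.40) − (-0.05)(0.85) = 0.2225
  C_32 = −[(0.85)(-0.40) − (-0.05)(-0.25)] = 0.3525
  C_33 = (0.85)(0.85) − (-0.45)(-0.25) = 0.6100
det(I−A) = Σ_j (I−A)_1j·C_1j = (0.85)(0.6225) + (-0.45)(0.3525) + (-0.05)(0.3600) = 0.3525
adj(I−A) = Cᵀ =
  [ 0.6225   0.3950   0.2225]
  [ 0.3525   0.7050   0.3525]
  [ 0.3600   0.3700   0.6100]
(I − A)⁻¹ = adj(I−A) / det(I−A) ≈
  [   1.7660     1.1206     0.6312]
  [   1.0000     2.0000     1.0000]
  [   1.0213     1.0496     1.7305]
First solve x = (I − A)⁻¹ d = adj(I−A)·d / det(I−A); in particular x_T = (0.3525·370 + 0.7050·70 + 0.3525·120) / 0.3525 = 222.075 / 0.3525 = 630.000.
Intermediate flow from I to T: z_IT = a_IT · x_T = 0.25 × 222.075 / 0.3525 = 55.51875 / 0.3525 = 157.5.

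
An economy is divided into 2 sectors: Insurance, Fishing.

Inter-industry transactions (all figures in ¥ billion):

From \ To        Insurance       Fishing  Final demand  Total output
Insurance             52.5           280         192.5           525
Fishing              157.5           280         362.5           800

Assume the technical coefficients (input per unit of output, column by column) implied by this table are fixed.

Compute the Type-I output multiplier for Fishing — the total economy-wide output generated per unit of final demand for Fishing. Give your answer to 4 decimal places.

m_2 = 2.6042

Technical coefficients a_ij = z_ij / X_j:
  a_11 = 52.5/525 = 0.10, a_21 = 157.5/525 = 0.30
  a_12 = 280/800 = 0.35, a_22 = 280/800 = 0.35
I − A =
  [   0.90    -0.35]
  [  -0.30     0.65]
det(I−A) = (0.90)(0.65) − (-0.35)(-0.30) = 0.4800
adj(I−A) = [[0.65, 0.35], [0.30, 0.90]]
(I − A)⁻¹ = adj(I−A) / det(I−A) ≈
  [   1.35417     0.72917]
  [   0.62500     1.87500]
The output multiplier for sector j is the column-j sum of the Leontief inverse (I − A)⁻¹ = adj(I−A) / det(I−A).
Column 2 of adj(I−A): (0.35, 0.90); det(I−A) = 0.4800.
m_2 = (0.35 + 0.90) / 0.4800 = 1.25 / 0.4800 ≈ 2.6042.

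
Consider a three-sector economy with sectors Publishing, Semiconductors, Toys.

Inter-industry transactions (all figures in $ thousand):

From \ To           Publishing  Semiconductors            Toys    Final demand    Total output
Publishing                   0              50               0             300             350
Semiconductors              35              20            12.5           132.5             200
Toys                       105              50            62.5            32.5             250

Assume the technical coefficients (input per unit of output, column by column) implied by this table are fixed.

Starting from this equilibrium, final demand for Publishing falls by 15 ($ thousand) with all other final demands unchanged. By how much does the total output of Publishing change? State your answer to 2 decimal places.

Technical coefficients a_ij = z_ij / X_j:
  a_PP = 0/350 = 0.00, a_SP = 35/350 = 0.10, a_TP = 105/350 = 0.30
  a_PS = 50/200 = 0.25, a_SS = 20/200 = 0.10, a_TS = 50/200 = 0.25
  a_PT = 0/250 = 0.00, a_ST = 12.5/250 = 0.05, a_TT = 62.5/250 = 0.25
I − A =
  [   1.00    -0.25     0.00]
  [  -0.10     0.90    -0.05]
  [  -0.30    -0.25     0.75]
Cofactors of I−A, C_ij = (−1)^(i+j)·(minor ij) (rows/columns in the sector order above):
  C_11 = (0.90)(0.75) − (-0.05)(-0.25) = 0.6625
  C_12 = −[(-0.10)(0.75) − (-0.05)(-0.30)] = 0.0900
  C_13 = (-0.10)(-0.25) − (0.90)(-0.30) = 0.2950
  C_21 = −[(-0.25)(0.75) − (0.00)(-0.25)] = 0.1875
  C_22 = (1.00)(0.75) − (0.00)(-0.30) = 0.7500
  C_23 = −[(1.00)(-0.25) − (-0.25)(-0.30)] = 0.3250
  C_31 = (-0.25)(-0.05) − (0.00)(0.90) = 0.0125
  C_32 = −[(1.00)(-0.05) − (0.00)(-0.10)] = 0.0500
  C_33 = (1.00)(0.90) − (-0.25)(-0.10) = 0.8750
det(I−A) = Σ_j (I−A)_1j·C_1j = (1.00)(0.6625) + (-0.25)(0.0900) + (0.00)(0.2950) = 0.6400
adj(I−A) = Cᵀ =
  [ 0.6625   0.1875   0.0125]
  [ 0.0900   0.7500   0.0500]
  [ 0.2950   0.3250   0.8750]
(I − A)⁻¹ = adj(I−A) / det(I−A) ≈
  [   1.0352     0.2930     0.0195]
  [   0.1406     1.1719     0.0781]
  [   0.4609     0.5078     1.3672]
Δx = (I − A)⁻¹ Δd with Δd having -15 in the Publishing component and 0 elsewhere.
So Δx_P = L_PP · (-15), where L_PP = adj(I−A)_PP / det(I−A) = 0.6625 / 0.6400.
Δx_P = 0.6625 × (-15) / 0.6400 = -9.9375 / 0.6400 ≈ -15.53.

Δx_P = -15.53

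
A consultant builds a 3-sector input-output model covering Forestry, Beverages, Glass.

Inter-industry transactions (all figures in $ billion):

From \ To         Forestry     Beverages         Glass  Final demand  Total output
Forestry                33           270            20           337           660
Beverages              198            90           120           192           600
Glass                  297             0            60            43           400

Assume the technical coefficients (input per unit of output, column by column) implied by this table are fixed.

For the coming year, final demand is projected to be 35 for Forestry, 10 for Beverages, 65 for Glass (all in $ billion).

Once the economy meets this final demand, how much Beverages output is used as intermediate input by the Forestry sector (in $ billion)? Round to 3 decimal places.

z_21 = 24.799

Technical coefficients a_ij = z_ij / X_j:
  a_11 = 33/660 = 0.05, a_21 = 198/660 = 0.30, a_31 = 297/660 = 0.45
  a_12 = 270/600 = 0.45, a_22 = 90/600 = 0.15, a_32 = 0/600 = 0.00
  a_13 = 20/400 = 0.05, a_23 = 120/400 = 0.30, a_33 = 60/400 = 0.15
I − A =
  [   0.95    -0.45    -0.05]
  [  -0.30     0.85    -0.30]
  [  -0.45     0.00     0.85]
Cofactors of I−A, C_ij = (−1)^(i+j)·(minor ij) (rows/columns in the sector order above):
  C_11 = (0.85)(0.85) − (-0.30)(0.00) = 0.7225
  C_12 = −[(-0.30)(0.85) − (-0.30)(-0.45)] = 0.3900
  C_13 = (-0.30)(0.00) − (0.85)(-0.45) = 0.3825
  C_21 = −[(-0.45)(0.85) − (-0.05)(0.00)] = 0.3825
  C_22 = (0.95)(0.85) − (-0.05)(-0.45) = 0.7850
  C_23 = −[(0.95)(0.00) − (-0.45)(-0.45)] = 0.2025
  C_31 = (-0.45)(-0.30) − (-0.05)(0.85) = 0.1775
  C_32 = −[(0.95)(-0.30) − (-0.05)(-0.30)] = 0.3000
  C_33 = (0.95)(0.85) − (-0.45)(-0.30) = 0.6725
det(I−A) = Σ_j (I−A)_1j·C_1j = (0.95)(0.7225) + (-0.45)(0.3900) + (-0.05)(0.3825) = 0.49175
adj(I−A) = Cᵀ =
  [ 0.7225   0.3825   0.1775]
  [ 0.3900   0.7850   0.3000]
  [ 0.3825   0.2025   0.6725]
(I − A)⁻¹ = adj(I−A) / det(I−A) ≈
  [   1.4692     0.7778     0.3610]
  [   0.7931     1.5963     0.6101]
  [   0.7778     0.4118     1.3676]
First solve x = (I − A)⁻¹ d = adj(I−A)·d / det(I−A); in particular x_1 = (0.7225·35 + 0.3825·10 + 0.1775·65) / 0.49175 = 40.65 / 0.49175 ≈ 82.66396.
Intermediate flow from 2 to 1: z_21 = a_21 · x_1 = 0.30 × 40.65 / 0.49175 = 12.195 / 0.49175 ≈ 24.799.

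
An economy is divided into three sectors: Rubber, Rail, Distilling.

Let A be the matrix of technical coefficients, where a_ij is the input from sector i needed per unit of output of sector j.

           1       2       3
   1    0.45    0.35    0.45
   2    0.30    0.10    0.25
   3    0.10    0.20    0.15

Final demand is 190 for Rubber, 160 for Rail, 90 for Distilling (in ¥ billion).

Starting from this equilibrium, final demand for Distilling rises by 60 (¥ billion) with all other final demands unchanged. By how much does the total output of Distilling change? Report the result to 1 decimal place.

Δx_3 = 102.7

I − A =
  [   0.55    -0.35    -0.45]
  [  -0.30     0.90    -0.25]
  [  -0.10    -0.20     0.85]
Cofactors of I−A, C_ij = (−1)^(i+j)·(minor ij) (rows/columns in the sector order above):
  C_11 = (0.90)(0.85) − (-0.25)(-0.20) = 0.7150
  C_12 = −[(-0.30)(0.85) − (-0.25)(-0.10)] = 0.2800
  C_13 = (-0.30)(-0.20) − (0.90)(-0.10) = 0.1500
  C_21 = −[(-0.35)(0.85) − (-0.45)(-0.20)] = 0.3875
  C_22 = (0.55)(0.85) − (-0.45)(-0.10) = 0.4225
  C_23 = −[(0.55)(-0.20) − (-0.35)(-0.10)] = 0.1450
  C_31 = (-0.35)(-0.25) − (-0.45)(0.90) = 0.4925
  C_32 = −[(0.55)(-0.25) − (-0.45)(-0.30)] = 0.2725
  C_33 = (0.55)(0.90) − (-0.35)(-0.30) = 0.3900
det(I−A) = Σ_j (I−A)_1j·C_1j = (0.55)(0.7150) + (-0.35)(0.2800) + (-0.45)(0.1500) = 0.22775
adj(I−A) = Cᵀ =
  [ 0.7150   0.3875   0.4925]
  [ 0.2800   0.4225   0.2725]
  [ 0.1500   0.1450   0.3900]
(I − A)⁻¹ = adj(I−A) / det(I−A) ≈
  [   3.1394     1.7014     2.1625]
  [   1.2294     1.8551     1.1965]
  [   0.6586     0.6367     1.7124]
Δx = (I − A)⁻¹ Δd with Δd having +60 in the Distilling component and 0 elsewhere.
So Δx_3 = L_33 · (+60), where L_33 = adj(I−A)_33 / det(I−A) = 0.3900 / 0.22775.
Δx_3 = 0.3900 × (+60) / 0.22775 = 23.40 / 0.22775 ≈ 102.7.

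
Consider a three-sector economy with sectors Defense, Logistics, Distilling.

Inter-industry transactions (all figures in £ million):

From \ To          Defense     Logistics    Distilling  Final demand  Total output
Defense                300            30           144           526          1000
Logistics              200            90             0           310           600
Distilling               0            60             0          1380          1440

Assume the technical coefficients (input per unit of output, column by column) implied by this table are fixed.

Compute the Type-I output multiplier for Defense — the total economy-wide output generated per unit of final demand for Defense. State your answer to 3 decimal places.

m_1 = 1.835

Technical coefficients a_ij = z_ij / X_j:
  a_11 = 300/1000 = 0.30, a_21 = 200/1000 = 0.20, a_31 = 0/1000 = 0.00
  a_12 = 30/600 = 0.05, a_22 = 90/600 = 0.15, a_32 = 60/600 = 0.10
  a_13 = 144/1440 = 0.10, a_23 = 0/1440 = 0.00, a_33 = 0/1440 = 0.00
I − A =
  [   0.70    -0.05    -0.10]
  [  -0.20     0.85     0.00]
  [   0.00    -0.10     1.00]
Cofactors of I−A, C_ij = (−1)^(i+j)·(minor ij) (rows/columns in the sector order above):
  C_11 = (0.85)(1.00) − (0.00)(-0.10) = 0.8500
  C_12 = −[(-0.20)(1.00) − (0.00)(0.00)] = 0.2000
  C_13 = (-0.20)(-0.10) − (0.85)(0.00) = 0.0200
  C_21 = −[(-0.05)(1.00) − (-0.10)(-0.10)] = 0.0600
  C_22 = (0.70)(1.00) − (-0.10)(0.00) = 0.7000
  C_23 = −[(0.70)(-0.10) − (-0.05)(0.00)] = 0.0700
  C_31 = (-0.05)(0.00) − (-0.10)(0.85) = 0.0850
  C_32 = −[(0.70)(0.00) − (-0.10)(-0.20)] = 0.0200
  C_33 = (0.70)(0.85) − (-0.05)(-0.20) = 0.5850
det(I−A) = Σ_j (I−A)_1j·C_1j = (0.70)(0.8500) + (-0.05)(0.2000) + (-0.10)(0.0200) = 0.5830
adj(I−A) = Cᵀ =
  [ 0.8500   0.0600   0.0850]
  [ 0.2000   0.7000   0.0200]
  [ 0.0200   0.0700   0.5850]
(I − A)⁻¹ = adj(I−A) / det(I−A) ≈
  [   1.4580     0.1029     0.1458]
  [   0.3431     1.2007     0.0343]
  [   0.0343     0.1201     1.0034]
The output multiplier for sector j is the column-j sum of the Leontief inverse (I − A)⁻¹ = adj(I−A) / det(I−A).
Column 1 of adj(I−A): (0.8500, 0.2000, 0.0200); det(I−A) = 0.5830.
m_1 = (0.8500 + 0.2000 + 0.0200) / 0.5830 = 1.07 / 0.5830 ≈ 1.835.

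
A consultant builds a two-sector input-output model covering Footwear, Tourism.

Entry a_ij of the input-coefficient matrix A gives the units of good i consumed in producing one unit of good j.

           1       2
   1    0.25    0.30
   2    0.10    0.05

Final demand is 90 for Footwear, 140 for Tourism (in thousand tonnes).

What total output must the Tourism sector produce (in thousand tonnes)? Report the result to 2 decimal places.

x_2 = 167.03

I − A =
  [   0.75    -0.30]
  [  -0.10     0.95]
det(I−A) = (0.75)(0.95) − (-0.30)(-0.10) = 0.6825
adj(I−A) = [[0.95, 0.30], [0.10, 0.75]]
(I − A)⁻¹ = adj(I−A) / det(I−A) ≈
  [   1.3919     0.4396]
  [   0.1465     1.0989]
x = (I − A)⁻¹ d = adj(I−A)·d / det(I−A), with det(I−A) = 0.6825:
  x_1 = (0.95·90 + 0.30·140) / 0.6825 = 127.50 / 0.6825 ≈ 186.81
  x_2 = (0.10·90 + 0.75·140) / 0.6825 = 114.00 / 0.6825 ≈ 167.03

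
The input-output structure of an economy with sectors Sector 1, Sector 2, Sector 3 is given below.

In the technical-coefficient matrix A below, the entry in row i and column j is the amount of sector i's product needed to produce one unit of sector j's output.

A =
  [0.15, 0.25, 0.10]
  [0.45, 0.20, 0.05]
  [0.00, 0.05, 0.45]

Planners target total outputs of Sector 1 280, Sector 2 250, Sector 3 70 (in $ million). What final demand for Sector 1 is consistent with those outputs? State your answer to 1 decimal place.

d_1 = 168.5

I − A =
  [   0.85    -0.25    -0.10]
  [  -0.45     0.80    -0.05]
  [   0.00    -0.05     0.55]
d = (I − A) x:
  d_1 = (+0.85)·280 + (-0.25)·250 + (-0.10)·70 = 168.5
  d_2 = (-0.45)·280 + (+0.80)·250 + (-0.05)·70 = 70.5
  d_3 = (+0.00)·280 + (-0.05)·250 + (+0.55)·70 = 26.0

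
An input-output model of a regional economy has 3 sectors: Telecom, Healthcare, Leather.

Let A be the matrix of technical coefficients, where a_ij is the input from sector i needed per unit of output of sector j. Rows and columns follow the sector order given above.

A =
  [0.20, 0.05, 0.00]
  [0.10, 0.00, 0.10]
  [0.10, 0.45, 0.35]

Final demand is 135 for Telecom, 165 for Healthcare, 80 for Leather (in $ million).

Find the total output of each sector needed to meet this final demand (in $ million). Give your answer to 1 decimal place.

x_T = 182.1, x_H = 213.1, x_L = 298.6

I − A =
  [   0.80    -0.05     0.00]
  [  -0.10     1.00    -0.10]
  [  -0.10    -0.45     0.65]
Cofactors of I−A, C_ij = (−1)^(i+j)·(minor ij) (rows/columns in the sector order above):
  C_11 = (1.00)(0.65) − (-0.10)(-0.45) = 0.6050
  C_12 = −[(-0.10)(0.65) − (-0.10)(-0.10)] = 0.0750
  C_13 = (-0.10)(-0.45) − (1.00)(-0.10) = 0.1450
  C_21 = −[(-0.05)(0.65) − (0.00)(-0.45)] = 0.0325
  C_22 = (0.80)(0.65) − (0.00)(-0.10) = 0.5200
  C_23 = −[(0.80)(-0.45) − (-0.05)(-0.10)] = 0.3650
  C_31 = (-0.05)(-0.10) − (0.00)(1.00) = 0.0050
  C_32 = −[(0.80)(-0.10) − (0.00)(-0.10)] = 0.0800
  C_33 = (0.80)(1.00) − (-0.05)(-0.10) = 0.7950
det(I−A) = Σ_j (I−A)_1j·C_1j = (0.80)(0.6050) + (-0.05)(0.0750) + (0.00)(0.1450) = 0.48025
adj(I−A) = Cᵀ =
  [ 0.6050   0.0325   0.0050]
  [ 0.0750   0.5200   0.0800]
  [ 0.1450   0.3650   0.7950]
(I − A)⁻¹ = adj(I−A) / det(I−A) ≈
  [   1.2598     0.0677     0.0104]
  [   0.1562     1.0828     0.1666]
  [   0.3019     0.7600     1.6554]
x = (I − A)⁻¹ d = adj(I−A)·d / det(I−A), with det(I−A) = 0.48025:
  x_T = (0.6050·135 + 0.0325·165 + 0.0050·80) / 0.48025 = 87.4375 / 0.48025 ≈ 182.1
  x_H = (0.0750·135 + 0.5200·165 + 0.0800·80) / 0.48025 = 102.325 / 0.48025 ≈ 213.1
  x_L = (0.1450·135 + 0.3650·165 + 0.7950·80) / 0.48025 = 143.40 / 0.48025 ≈ 298.6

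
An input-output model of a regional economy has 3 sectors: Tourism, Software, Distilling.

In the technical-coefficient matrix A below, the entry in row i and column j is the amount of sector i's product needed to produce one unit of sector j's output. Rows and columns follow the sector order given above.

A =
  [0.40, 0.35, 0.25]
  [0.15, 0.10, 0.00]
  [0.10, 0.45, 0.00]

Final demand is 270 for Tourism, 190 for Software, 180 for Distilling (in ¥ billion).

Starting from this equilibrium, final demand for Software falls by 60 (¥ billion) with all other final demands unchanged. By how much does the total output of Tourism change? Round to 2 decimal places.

I − A =
  [   0.60    -0.35    -0.25]
  [  -0.15     0.90     0.00]
  [  -0.10    -0.45     1.00]
Cofactors of I−A, C_ij = (−1)^(i+j)·(minor ij) (rows/columns in the sector order above):
  C_11 = (0.90)(1.00) − (0.00)(-0.45) = 0.9000
  C_12 = −[(-0.15)(1.00) − (0.00)(-0.10)] = 0.1500
  C_13 = (-0.15)(-0.45) − (0.90)(-0.10) = 0.1575
  C_21 = −[(-0.35)(1.00) − (-0.25)(-0.45)] = 0.4625
  C_22 = (0.60)(1.00) − (-0.25)(-0.10) = 0.5750
  C_23 = −[(0.60)(-0.45) − (-0.35)(-0.10)] = 0.3050
  C_31 = (-0.35)(0.00) − (-0.25)(0.90) = 0.2250
  C_32 = −[(0.60)(0.00) − (-0.25)(-0.15)] = 0.0375
  C_33 = (0.60)(0.90) − (-0.35)(-0.15) = 0.4875
det(I−A) = Σ_j (I−A)_1j·C_1j = (0.60)(0.9000) + (-0.35)(0.1500) + (-0.25)(0.1575) = 0.448125
adj(I−A) = Cᵀ =
  [ 0.9000   0.4625   0.2250]
  [ 0.1500   0.5750   0.0375]
  [ 0.1575   0.3050   0.4875]
(I − A)⁻¹ = adj(I−A) / det(I−A) ≈
  [   2.0084     1.0321     0.5021]
  [   0.3347     1.2831     0.0837]
  [   0.3515     0.6806     1.0879]
Δx = (I − A)⁻¹ Δd with Δd having -60 in the Software component and 0 elsewhere.
So Δx_1 = L_12 · (-60), where L_12 = adj(I−A)_12 / det(I−A) = 0.4625 / 0.448125.
Δx_1 = 0.4625 × (-60) / 0.448125 = -27.75 / 0.448125 ≈ -61.92.

Δx_1 = -61.92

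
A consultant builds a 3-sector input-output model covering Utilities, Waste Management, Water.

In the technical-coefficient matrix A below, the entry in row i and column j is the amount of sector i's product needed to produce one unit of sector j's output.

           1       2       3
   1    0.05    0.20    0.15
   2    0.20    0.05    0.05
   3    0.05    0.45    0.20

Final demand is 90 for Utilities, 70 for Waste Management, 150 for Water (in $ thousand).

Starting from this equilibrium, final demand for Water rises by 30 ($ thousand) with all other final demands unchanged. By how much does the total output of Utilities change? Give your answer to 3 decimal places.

I − A =
  [   0.95    -0.20    -0.15]
  [  -0.20     0.95    -0.05]
  [  -0.05    -0.45     0.80]
Cofactors of I−A, C_ij = (−1)^(i+j)·(minor ij) (rows/columns in the sector order above):
  C_11 = (0.95)(0.80) − (-0.05)(-0.45) = 0.7375
  C_12 = −[(-0.20)(0.80) − (-0.05)(-0.05)] = 0.1625
  C_13 = (-0.20)(-0.45) − (0.95)(-0.05) = 0.1375
  C_21 = −[(-0.20)(0.80) − (-0.15)(-0.45)] = 0.2275
  C_22 = (0.95)(0.80) − (-0.15)(-0.05) = 0.7525
  C_23 = −[(0.95)(-0.45) − (-0.20)(-0.05)] = 0.4375
  C_31 = (-0.20)(-0.05) − (-0.15)(0.95) = 0.1525
  C_32 = −[(0.95)(-0.05) − (-0.15)(-0.20)] = 0.0775
  C_33 = (0.95)(0.95) − (-0.20)(-0.20) = 0.8625
det(I−A) = Σ_j (I−A)_1j·C_1j = (0.95)(0.7375) + (-0.20)(0.1625) + (-0.15)(0.1375) = 0.6475
adj(I−A) = Cᵀ =
  [ 0.7375   0.2275   0.1525]
  [ 0.1625   0.7525   0.0775]
  [ 0.1375   0.4375   0.8625]
(I − A)⁻¹ = adj(I−A) / det(I−A) ≈
  [   1.1390     0.3514     0.2355]
  [   0.2510     1.1622     0.1197]
  [   0.2124     0.6757     1.3320]
Δx = (I − A)⁻¹ Δd with Δd having +30 in the Water component and 0 elsewhere.
So Δx_1 = L_13 · (+30), where L_13 = adj(I−A)_13 / det(I−A) = 0.1525 / 0.6475.
Δx_1 = 0.1525 × (+30) / 0.6475 = 4.575 / 0.6475 ≈ 7.066.

Δx_1 = 7.066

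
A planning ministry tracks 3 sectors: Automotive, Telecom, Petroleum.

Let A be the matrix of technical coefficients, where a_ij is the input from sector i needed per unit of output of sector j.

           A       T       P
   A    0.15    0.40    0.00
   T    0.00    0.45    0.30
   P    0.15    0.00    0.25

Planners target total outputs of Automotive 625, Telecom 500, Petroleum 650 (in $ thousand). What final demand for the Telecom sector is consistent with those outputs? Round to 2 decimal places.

d_T = 80.00

I − A =
  [   0.85    -0.40     0.00]
  [   0.00     0.55    -0.30]
  [  -0.15     0.00     0.75]
d = (I − A) x:
  d_A = (+0.85)·625 + (-0.40)·500 + (+0.00)·650 = 331.25
  d_T = (+0.00)·625 + (+0.55)·500 + (-0.30)·650 = 80.00
  d_P = (-0.15)·625 + (+0.00)·500 + (+0.75)·650 = 393.75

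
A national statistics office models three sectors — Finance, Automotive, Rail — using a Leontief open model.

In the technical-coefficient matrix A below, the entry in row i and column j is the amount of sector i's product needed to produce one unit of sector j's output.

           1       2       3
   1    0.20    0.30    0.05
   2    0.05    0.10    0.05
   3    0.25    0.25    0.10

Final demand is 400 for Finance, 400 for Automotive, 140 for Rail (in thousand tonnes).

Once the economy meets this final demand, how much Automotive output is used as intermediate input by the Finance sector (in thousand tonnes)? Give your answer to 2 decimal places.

I − A =
  [   0.80    -0.30    -0.05]
  [  -0.05     0.90    -0.05]
  [  -0.25    -0.25     0.90]
Cofactors of I−A, C_ij = (−1)^(i+j)·(minor ij) (rows/columns in the sector order above):
  C_11 = (0.90)(0.90) − (-0.05)(-0.25) = 0.7975
  C_12 = −[(-0.05)(0.90) − (-0.05)(-0.25)] = 0.0575
  C_13 = (-0.05)(-0.25) − (0.90)(-0.25) = 0.2375
  C_21 = −[(-0.30)(0.90) − (-0.05)(-0.25)] = 0.2825
  C_22 = (0.80)(0.90) − (-0.05)(-0.25) = 0.7075
  C_23 = −[(0.80)(-0.25) − (-0.30)(-0.25)] = 0.2750
  C_31 = (-0.30)(-0.05) − (-0.05)(0.90) = 0.0600
  C_32 = −[(0.80)(-0.05) − (-0.05)(-0.05)] = 0.0425
  C_33 = (0.80)(0.90) − (-0.30)(-0.05) = 0.7050
det(I−A) = Σ_j (I−A)_1j·C_1j = (0.80)(0.7975) + (-0.30)(0.0575) + (-0.05)(0.2375) = 0.608875
adj(I−A) = Cᵀ =
  [ 0.7975   0.2825   0.0600]
  [ 0.0575   0.7075   0.0425]
  [ 0.2375   0.2750   0.7050]
(I − A)⁻¹ = adj(I−A) / det(I−A) ≈
  [   1.3098     0.4640     0.0985]
  [   0.0944     1.1620     0.0698]
  [   0.3901     0.4517     1.1579]
First solve x = (I − A)⁻¹ d = adj(I−A)·d / det(I−A); in particular x_1 = (0.7975·400 + 0.2825·400 + 0.0600·140) / 0.608875 = 440.40 / 0.608875 ≈ 723.3012.
Intermediate flow from 2 to 1: z_21 = a_21 · x_1 = 0.05 × 440.40 / 0.608875 = 22.02 / 0.608875 ≈ 36.17.

z_21 = 36.17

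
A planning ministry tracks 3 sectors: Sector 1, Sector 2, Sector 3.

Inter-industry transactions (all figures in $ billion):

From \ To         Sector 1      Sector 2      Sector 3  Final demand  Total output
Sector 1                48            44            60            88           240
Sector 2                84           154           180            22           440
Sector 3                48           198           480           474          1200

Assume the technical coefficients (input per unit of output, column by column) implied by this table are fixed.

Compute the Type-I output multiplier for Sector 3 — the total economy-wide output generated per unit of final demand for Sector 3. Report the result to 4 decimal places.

Technical coefficients a_ij = z_ij / X_j:
  a_11 = 48/240 = 0.20, a_21 = 84/240 = 0.35, a_31 = 48/240 = 0.20
  a_12 = 44/440 = 0.10, a_22 = 154/440 = 0.35, a_32 = 198/440 = 0.45
  a_13 = 60/1200 = 0.05, a_23 = 180/1200 = 0.15, a_33 = 480/1200 = 0.40
I − A =
  [   0.80    -0.10    -0.05]
  [  -0.35     0.65    -0.15]
  [  -0.20    -0.45     0.60]
Cofactors of I−A, C_ij = (−1)^(i+j)·(minor ij) (rows/columns in the sector order above):
  C_11 = (0.65)(0.60) − (-0.15)(-0.45) = 0.3225
  C_12 = −[(-0.35)(0.60) − (-0.15)(-0.20)] = 0.2400
  C_13 = (-0.35)(-0.45) − (0.65)(-0.20) = 0.2875
  C_21 = −[(-0.10)(0.60) − (-0.05)(-0.45)] = 0.0825
  C_22 = (0.80)(0.60) − (-0.05)(-0.20) = 0.4700
  C_23 = −[(0.80)(-0.45) − (-0.10)(-0.20)] = 0.3800
  C_31 = (-0.10)(-0.15) − (-0.05)(0.65) = 0.0475
  C_32 = −[(0.80)(-0.15) − (-0.05)(-0.35)] = 0.1375
  C_33 = (0.80)(0.65) − (-0.10)(-0.35) = 0.4850
det(I−A) = Σ_j (I−A)_1j·C_1j = (0.80)(0.3225) + (-0.10)(0.2400) + (-0.05)(0.2875) = 0.219625
adj(I−A) = Cᵀ =
  [ 0.3225   0.0825   0.0475]
  [ 0.2400   0.4700   0.1375]
  [ 0.2875   0.3800   0.4850]
(I − A)⁻¹ = adj(I−A) / det(I−A) ≈
  [   1.46841     0.37564     0.21628]
  [   1.09277     2.14001     0.62607]
  [   1.30905     1.73022     2.20831]
The output multiplier for sector j is the column-j sum of the Leontief inverse (I − A)⁻¹ = adj(I−A) / det(I−A).
Column 3 of adj(I−A): (0.0475, 0.1375, 0.4850); det(I−A) = 0.219625.
m_3 = (0.0475 + 0.1375 + 0.4850) / 0.219625 = 0.67 / 0.219625 ≈ 3.0507.

m_3 = 3.0507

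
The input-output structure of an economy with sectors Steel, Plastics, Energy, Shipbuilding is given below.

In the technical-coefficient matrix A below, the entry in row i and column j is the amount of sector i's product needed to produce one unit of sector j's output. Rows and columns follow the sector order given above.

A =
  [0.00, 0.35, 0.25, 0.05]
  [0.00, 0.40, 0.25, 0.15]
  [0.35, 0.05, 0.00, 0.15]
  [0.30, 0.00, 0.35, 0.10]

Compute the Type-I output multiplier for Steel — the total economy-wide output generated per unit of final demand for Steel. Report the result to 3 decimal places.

I − A =
  [   1.00    -0.35    -0.25    -0.05]
  [   0.00     0.60    -0.25    -0.15]
  [  -0.35    -0.05     1.00    -0.15]
  [  -0.30     0.00    -0.35     0.90]
Compute the cofactors C_ij = (−1)^(i+j)·(3×3 minor ij) of I−A; the adjugate is their transpose:
adj(I−A) = Cᵀ =
  [ 0.494625   0.308750   0.242625   0.119375]
  [ 0.153375   0.736375   0.285000   0.178750]
  [ 0.218250   0.170250   0.515250   0.126375]
  [ 0.249750   0.169125   0.281250   0.504375]
det(I−A) = Σ_j (I−A)_1j·C_1j = (1.00)(0.494625) + (-0.35)(0.153375) + (-0.25)(0.218250) + (-0.05)(0.249750) = 0.37389375
(I − A)⁻¹ = adj(I−A) / det(I−A) ≈
  [   1.3229     0.8258     0.6489     0.3193]
  [   0.4102     1.9695     0.7622     0.4781]
  [   0.5837     0.4553     1.3781     0.3380]
  [   0.6680     0.4523     0.7522     1.3490]
The output multiplier for sector j is the column-j sum of the Leontief inverse (I − A)⁻¹ = adj(I−A) / det(I−A).
Column 1 of adj(I−A): (0.494625, 0.153375, 0.218250, 0.249750); det(I−A) = 0.37389375.
m_1 = (0.494625 + 0.153375 + 0.218250 + 0.249750) / 0.37389375 = 1.116 / 0.37389375 ≈ 2.985.

m_1 = 2.985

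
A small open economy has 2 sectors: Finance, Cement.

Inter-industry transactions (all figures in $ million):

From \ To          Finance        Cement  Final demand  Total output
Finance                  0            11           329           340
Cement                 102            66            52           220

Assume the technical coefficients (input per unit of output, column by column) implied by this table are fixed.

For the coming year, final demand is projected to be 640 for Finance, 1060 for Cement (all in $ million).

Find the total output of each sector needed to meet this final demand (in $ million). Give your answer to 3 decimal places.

x_1 = 731.387, x_2 = 1827.737

Technical coefficients a_ij = z_ij / X_j:
  a_11 = 0/340 = 0.00, a_21 = 102/340 = 0.30
  a_12 = 11/220 = 0.05, a_22 = 66/220 = 0.30
I − A =
  [   1.00    -0.05]
  [  -0.30     0.70]
det(I−A) = (1.00)(0.70) − (-0.05)(-0.30) = 0.6850
adj(I−A) = [[0.70, 0.05], [0.30, 1.00]]
(I − A)⁻¹ = adj(I−A) / det(I−A) ≈
  [   1.0219     0.0730]
  [   0.4380     1.4599]
x = (I − A)⁻¹ d = adj(I−A)·d / det(I−A), with det(I−A) = 0.6850:
  x_1 = (0.70·640 + 0.05·1060) / 0.6850 = 501.00 / 0.6850 ≈ 731.387
  x_2 = (0.30·640 + 1.00·1060) / 0.6850 = 1252.00 / 0.6850 ≈ 1827.737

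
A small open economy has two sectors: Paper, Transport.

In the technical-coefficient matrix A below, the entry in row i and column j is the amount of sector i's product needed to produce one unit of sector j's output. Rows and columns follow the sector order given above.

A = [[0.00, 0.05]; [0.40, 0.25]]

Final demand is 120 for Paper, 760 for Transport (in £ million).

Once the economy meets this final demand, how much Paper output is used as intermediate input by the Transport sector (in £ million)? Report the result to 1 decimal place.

I − A =
  [   1.00    -0.05]
  [  -0.40     0.75]
det(I−A) = (1.00)(0.75) − (-0.05)(-0.40) = 0.7300
adj(I−A) = [[0.75, 0.05], [0.40, 1.00]]
(I − A)⁻¹ = adj(I−A) / det(I−A) ≈
  [   1.0274     0.0685]
  [   0.5479     1.3699]
First solve x = (I − A)⁻¹ d = adj(I−A)·d / det(I−A); in particular x_T = (0.40·120 + 1.00·760) / 0.7300 = 808.00 / 0.7300 ≈ 1106.849.
Intermediate flow from P to T: z_PT = a_PT · x_T = 0.05 × 808.00 / 0.7300 = 40.40 / 0.7300 ≈ 55.3.

z_PT = 55.3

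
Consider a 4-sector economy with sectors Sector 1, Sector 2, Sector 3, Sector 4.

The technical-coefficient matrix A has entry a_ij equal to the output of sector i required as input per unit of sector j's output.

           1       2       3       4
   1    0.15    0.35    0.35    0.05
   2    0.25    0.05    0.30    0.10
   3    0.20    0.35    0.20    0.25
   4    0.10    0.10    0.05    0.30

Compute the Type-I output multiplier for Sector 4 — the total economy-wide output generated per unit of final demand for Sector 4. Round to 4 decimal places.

I − A =
  [   0.85    -0.35    -0.35    -0.05]
  [  -0.25     0.95    -0.30    -0.10]
  [  -0.20    -0.35     0.80    -0.25]
  [  -0.10    -0.10    -0.05     0.70]
Compute the cofactors C_ij = (−1)^(i+j)·(3×3 minor ij) of I−A; the adjugate is their transpose:
adj(I−A) = Cᵀ =
  [ 0.429375   0.291000   0.308375   0.182375]
  [ 0.195375   0.403125   0.246625   0.159625]
  [ 0.225750   0.286500   0.486000   0.230625]
  [ 0.105375   0.119625   0.114000   0.368625]
det(I−A) = Σ_j (I−A)_1j·C_1j = (0.85)(0.429375) + (-0.35)(0.195375) + (-0.35)(0.225750) + (-0.05)(0.105375) = 0.21230625
(I − A)⁻¹ = adj(I−A) / det(I−A) ≈
  [   2.02243     1.37066     1.45250     0.85902]
  [   0.92025     1.89879     1.16165     0.75186]
  [   1.06332     1.34947     2.28915     1.08628]
  [   0.49633     0.56345     0.53696     1.73629]
The output multiplier for sector j is the column-j sum of the Leontief inverse (I − A)⁻¹ = adj(I−A) / det(I−A).
Column 4 of adj(I−A): (0.182375, 0.159625, 0.230625, 0.368625); det(I−A) = 0.21230625.
m_4 = (0.182375 + 0.159625 + 0.230625 + 0.368625) / 0.21230625 = 0.94125 / 0.21230625 ≈ 4.4335.

m_4 = 4.4335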